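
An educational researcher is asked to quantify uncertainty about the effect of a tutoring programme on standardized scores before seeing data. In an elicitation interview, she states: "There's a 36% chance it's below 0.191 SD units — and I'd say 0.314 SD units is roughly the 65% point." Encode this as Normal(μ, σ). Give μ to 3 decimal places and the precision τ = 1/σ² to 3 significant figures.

The p-quantile of Normal(μ,σ) is μ + z_p·σ, with z_{0.36} = -0.3585 and z_{0.65} = 0.3853.
Eliminate σ: μ = (z₂·x₁ − z₁·x₂)/(z₂ − z₁) = (0.3853·0.191 − (-0.3585)·0.314)/0.7438 = 0.250.
Then σ = (x₂ − x₁)/(z₂ − z₁) = (0.314 − 0.191)/0.7438 = 0.165.
Precision τ = 1/σ² = 1/0.1654² = 36.6.

μ = 0.250, τ = 36.6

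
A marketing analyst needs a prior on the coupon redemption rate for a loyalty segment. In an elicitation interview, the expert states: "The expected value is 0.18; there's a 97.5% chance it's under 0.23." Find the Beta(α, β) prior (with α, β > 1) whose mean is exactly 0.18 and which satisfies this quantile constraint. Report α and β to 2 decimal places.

With mean 0.18 fixed, write α = 0.18s, β = 0.82s where s = α+β.
Need P(θ < 0.23) = 0.975 under Beta(0.18s, 0.82s). Normal approximation: (q−m)/√(m(1−m)/s) ≈ z_{0.975} = 1.96, so s ≈ 0.18·0.82·(1.96)²/(0.23−0.18)² = 226.8.
At s = 226.8: P(θ<0.23) ≈ 0.970. Adjusting to match 0.975 gives s ≈ 248.71.
So α = 0.18·248.71 ≈ 44.77, β = 0.82·248.71 ≈ 203.94.

α ≈ 44.77, β ≈ 203.94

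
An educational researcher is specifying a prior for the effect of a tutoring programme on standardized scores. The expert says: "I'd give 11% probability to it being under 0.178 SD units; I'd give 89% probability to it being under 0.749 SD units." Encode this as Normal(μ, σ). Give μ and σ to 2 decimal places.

μ = 0.46, σ = 0.23

The p-quantile of Normal(μ,σ) is μ + z_p·σ, with z_{0.11} = -1.227 and z_{0.89} = 1.227.
Eliminate σ: μ = (z₂·x₁ − z₁·x₂)/(z₂ − z₁) = (1.227·0.178 − (-1.227)·0.749)/2.453 = 0.46.
Then σ = (x₂ − x₁)/(z₂ − z₁) = (0.749 − 0.178)/2.453 = 0.23.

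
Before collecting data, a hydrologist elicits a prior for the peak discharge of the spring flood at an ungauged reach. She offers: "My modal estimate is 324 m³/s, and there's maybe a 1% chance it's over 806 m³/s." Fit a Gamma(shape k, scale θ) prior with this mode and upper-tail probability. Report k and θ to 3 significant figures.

Gamma(k,θ) with k>1 has mode (k−1)θ, so θ = 324/(k−1).
Need P(X < 806) = 0.99 with θ tied to k this way. Start at k = 2, θ = 324: P(X<806) ≈ 0.710.
Too low — raise k to concentrate. Iterating converges to k ≈ 6.66.
Then θ = 324/(6.66−1) ≈ 57.3.

k ≈ 6.66, θ ≈ 57.3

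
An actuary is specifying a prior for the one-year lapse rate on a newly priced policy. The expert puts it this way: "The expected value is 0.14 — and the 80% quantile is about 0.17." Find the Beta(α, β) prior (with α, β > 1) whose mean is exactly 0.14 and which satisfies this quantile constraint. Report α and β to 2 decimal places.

α ≈ 12.41, β ≈ 76.25

With mean 0.14 fixed, write α = 0.14s, β = 0.86s where s = α+β.
Need P(θ < 0.17) = 0.8 under Beta(0.14s, 0.86s). Normal approximation: (q−m)/√(m(1−m)/s) ≈ z_{0.8} = 0.842, so s ≈ 0.14·0.86·(0.842)²/(0.17−0.14)² = 94.8.
At s = 94.8: P(θ<0.17) ≈ 0.807. Adjusting to match 0.8 gives s ≈ 88.66.
So α = 0.14·88.66 ≈ 12.41, β = 0.86·88.66 ≈ 76.25.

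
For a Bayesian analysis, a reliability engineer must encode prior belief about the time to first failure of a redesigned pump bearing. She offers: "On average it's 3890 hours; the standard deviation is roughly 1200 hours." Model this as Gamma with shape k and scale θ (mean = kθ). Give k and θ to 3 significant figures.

For Gamma(k, scale θ): mean = kθ, variance = kθ², so CV = 1/√k.
CV = SD/mean = 1200/3890 = 0.3085, hence k = 1/CV² = 10.5.
Then θ = mean/k = 3890/10.5 = 370.

k ≈ 10.5, θ ≈ 370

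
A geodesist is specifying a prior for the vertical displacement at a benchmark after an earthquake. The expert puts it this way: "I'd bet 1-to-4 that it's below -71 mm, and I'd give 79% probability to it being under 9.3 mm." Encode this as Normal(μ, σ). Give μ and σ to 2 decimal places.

μ = -29.99, σ = 48.72

For Normal(μ,σ), the p-quantile is μ + z_p·σ. Here z_{0.2} = -0.8416, z_{0.79} = 0.8064.
So -71 = μ − 0.8416σ and 9.3 = μ + 0.8064σ.
Subtracting: σ = (9.3 − -71)/(0.8064 − (-0.8416)) = 48.72.
Then μ = -71 − (-0.8416)·48.72 = -29.99.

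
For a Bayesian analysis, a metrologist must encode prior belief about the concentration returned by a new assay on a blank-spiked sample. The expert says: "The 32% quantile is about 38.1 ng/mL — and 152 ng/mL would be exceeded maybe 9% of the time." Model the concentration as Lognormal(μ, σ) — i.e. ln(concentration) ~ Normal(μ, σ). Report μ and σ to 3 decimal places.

μ ≈ 3.998, σ ≈ 0.765

If T ~ Lognormal(μ,σ) then ln T ~ Normal(μ,σ), so the p-quantile of ln T is μ + z_p·σ.
ln(38.1) = 3.64 and ln(152) = 5.024; z_{0.32} = -0.4677, z_{0.91} = 1.341.
σ = (5.024 − 3.64)/(1.341 − (-0.4677)) = 0.765.
μ = 3.64 − (-0.4677)·0.765 = 3.998.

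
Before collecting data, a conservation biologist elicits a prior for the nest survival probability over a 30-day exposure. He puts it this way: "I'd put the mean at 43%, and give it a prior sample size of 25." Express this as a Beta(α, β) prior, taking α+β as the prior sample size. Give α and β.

Under the effective-sample-size interpretation, Beta(α, β) has prior mean α/(α+β) and prior sample size α+β.
So α+β = 25 and α/(α+β) = 0.43, giving α = 0.43·25 = 10.75 and β = 25 − 10.75 = 14.25.

α = 10.75, β = 14.25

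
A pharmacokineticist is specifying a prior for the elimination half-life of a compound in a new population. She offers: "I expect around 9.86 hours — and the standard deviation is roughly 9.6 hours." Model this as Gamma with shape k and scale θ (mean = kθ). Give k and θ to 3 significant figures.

k ≈ 1.05, θ ≈ 9.35

For Gamma(k, scale θ): mean = kθ, variance = kθ², so CV = 1/√k.
CV = SD/mean = 9.6/9.86 = 0.9736, hence k = 1/CV² = 1.05.
Then θ = mean/k = 9.86/1.05 = 9.35.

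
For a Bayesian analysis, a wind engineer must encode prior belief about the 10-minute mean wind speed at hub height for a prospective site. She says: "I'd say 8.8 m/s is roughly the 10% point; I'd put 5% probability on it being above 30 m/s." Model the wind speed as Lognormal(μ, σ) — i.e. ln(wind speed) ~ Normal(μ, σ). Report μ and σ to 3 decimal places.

μ ≈ 2.712, σ ≈ 0.419

If T ~ Lognormal(μ,σ) then ln T ~ Normal(μ,σ), so the p-quantile of ln T is μ + z_p·σ.
ln(8.8) = 2.175 and ln(30) = 3.401; z_{0.1} = -1.282, z_{0.95} = 1.645.
σ = (3.401 − 2.175)/(1.645 − (-1.282)) = 0.419.
μ = 2.175 − (-1.282)·0.419 = 2.712.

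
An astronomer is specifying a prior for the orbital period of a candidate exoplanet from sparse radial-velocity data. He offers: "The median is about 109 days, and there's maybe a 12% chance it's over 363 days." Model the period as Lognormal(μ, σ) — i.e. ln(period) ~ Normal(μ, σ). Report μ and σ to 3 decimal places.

μ ≈ 4.691, σ ≈ 1.024

If T ~ Lognormal(μ,σ) then ln T ~ Normal(μ,σ), so the p-quantile of ln T is μ + z_p·σ.
ln(109) = 4.691 and ln(363) = 5.894; z_{0.5} = 0, z_{0.88} = 1.175.
σ = (5.894 − 4.691)/(1.175 − (0)) = 1.024.
μ = 4.691 − (0)·1.024 = 4.691.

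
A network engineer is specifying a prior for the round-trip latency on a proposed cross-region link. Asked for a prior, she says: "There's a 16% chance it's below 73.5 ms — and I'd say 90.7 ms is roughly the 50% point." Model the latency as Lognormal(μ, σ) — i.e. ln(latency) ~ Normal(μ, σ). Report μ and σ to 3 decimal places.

μ ≈ 4.508, σ ≈ 0.211

If T ~ Lognormal(μ,σ) then ln T ~ Normal(μ,σ), so the p-quantile of ln T is μ + z_p·σ.
ln(73.5) = 4.297 and ln(90.7) = 4.508; z_{0.16} = -0.9945, z_{0.5} = 0.
σ = (4.508 − 4.297)/(0 − (-0.9945)) = 0.211.
μ = 4.297 − (-0.9945)·0.211 = 4.508.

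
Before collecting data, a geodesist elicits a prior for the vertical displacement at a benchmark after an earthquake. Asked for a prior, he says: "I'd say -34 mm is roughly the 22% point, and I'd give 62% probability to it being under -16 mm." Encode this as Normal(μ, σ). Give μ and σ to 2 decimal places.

For Normal(μ,σ), the p-quantile is μ + z_p·σ. Here z_{0.22} = -0.7722, z_{0.62} = 0.3055.
So -34 = μ − 0.7722σ and -16 = μ + 0.3055σ.
Subtracting: σ = (-16 − -34)/(0.3055 − (-0.7722)) = 16.70.
Then μ = -34 − (-0.7722)·16.70 = -21.10.

μ = -21.10, σ = 16.70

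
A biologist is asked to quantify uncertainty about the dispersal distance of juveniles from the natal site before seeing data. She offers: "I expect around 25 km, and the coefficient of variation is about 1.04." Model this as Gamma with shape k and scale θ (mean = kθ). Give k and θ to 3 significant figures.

k ≈ 0.925, θ ≈ 27

For Gamma(k, scale θ): mean = kθ, variance = kθ², so CV = 1/√k.
CV = 1.04, hence k = 1/CV² = 0.925.
Then θ = mean/k = 25/0.925 = 27.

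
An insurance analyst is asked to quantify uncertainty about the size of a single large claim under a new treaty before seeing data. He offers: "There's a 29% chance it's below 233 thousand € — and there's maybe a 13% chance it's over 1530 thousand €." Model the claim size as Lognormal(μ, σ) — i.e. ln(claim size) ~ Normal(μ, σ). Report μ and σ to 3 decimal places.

μ ≈ 6.071, σ ≈ 1.120

If T ~ Lognormal(μ,σ) then ln T ~ Normal(μ,σ), so the p-quantile of ln T is μ + z_p·σ.
ln(233) = 5.451 and ln(1530) = 7.333; z_{0.29} = -0.5534, z_{0.87} = 1.126.
σ = (7.333 − 5.451)/(1.126 − (-0.5534)) = 1.120.
μ = 5.451 − (-0.5534)·1.120 = 6.071.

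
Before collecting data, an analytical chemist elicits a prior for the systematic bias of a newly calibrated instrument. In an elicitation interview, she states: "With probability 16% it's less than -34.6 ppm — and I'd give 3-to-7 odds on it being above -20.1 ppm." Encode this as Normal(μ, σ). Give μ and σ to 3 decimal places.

μ = -25.106, σ = 9.547

The p-quantile of Normal(μ,σ) is μ + z_p·σ, with z_{0.16} = -0.9945 and z_{0.7} = 0.5244.
Eliminate σ: μ = (z₂·x₁ − z₁·x₂)/(z₂ − z₁) = (0.5244·-34.6 − (-0.9945)·-20.1)/1.519 = -25.106.
Then σ = (x₂ − x₁)/(z₂ − z₁) = (-20.1 − -34.6)/1.519 = 9.547.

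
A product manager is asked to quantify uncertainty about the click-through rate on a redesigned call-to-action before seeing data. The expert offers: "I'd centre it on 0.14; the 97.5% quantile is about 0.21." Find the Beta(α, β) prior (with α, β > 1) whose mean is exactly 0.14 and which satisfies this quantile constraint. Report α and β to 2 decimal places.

α ≈ 15.56, β ≈ 95.60

With mean 0.14 fixed, write α = 0.14s, β = 0.86s where s = α+β.
Need P(θ < 0.21) = 0.975 under Beta(0.14s, 0.86s). Normal approximation: (q−m)/√(m(1−m)/s) ≈ z_{0.975} = 1.96, so s ≈ 0.14·0.86·(1.96)²/(0.21−0.14)² = 94.4.
At s = 94.4: P(θ<0.21) ≈ 0.965. Adjusting to match 0.975 gives s ≈ 111.16.
So α = 0.14·111.16 ≈ 15.56, β = 0.86·111.16 ≈ 95.60.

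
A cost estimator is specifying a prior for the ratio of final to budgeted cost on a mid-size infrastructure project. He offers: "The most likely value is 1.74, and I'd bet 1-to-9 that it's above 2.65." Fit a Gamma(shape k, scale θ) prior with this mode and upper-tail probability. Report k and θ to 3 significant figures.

k ≈ 11.5, θ ≈ 0.165

Gamma(k,θ) with k>1 has mode (k−1)θ, so θ = 1.74/(k−1).
Need P(X < 2.65) = 0.9 with θ tied to k this way. Start at k = 2, θ = 1.74: P(X<2.65) ≈ 0.450.
Too low — raise k to concentrate. Iterating converges to k ≈ 11.5.
Then θ = 1.74/(11.5−1) ≈ 0.165.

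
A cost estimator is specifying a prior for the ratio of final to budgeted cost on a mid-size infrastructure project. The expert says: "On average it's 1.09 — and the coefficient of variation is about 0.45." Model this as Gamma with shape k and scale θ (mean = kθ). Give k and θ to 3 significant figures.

k ≈ 4.94, θ ≈ 0.221

For Gamma(k, scale θ): mean = kθ, variance = kθ², so CV = 1/√k.
CV = 0.45, hence k = 1/CV² = 4.94.
Then θ = mean/k = 1.09/4.94 = 0.221.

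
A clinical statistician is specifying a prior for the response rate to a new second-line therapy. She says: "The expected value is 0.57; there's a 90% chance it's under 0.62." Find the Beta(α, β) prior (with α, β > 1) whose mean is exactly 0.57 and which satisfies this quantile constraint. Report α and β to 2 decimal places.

With mean 0.57 fixed, write α = 0.57s, β = 0.43s where s = α+β.
Need P(θ < 0.62) = 0.9 under Beta(0.57s, 0.43s). Normal approximation: (q−m)/√(m(1−m)/s) ≈ z_{0.9} = 1.28, so s ≈ 0.57·0.43·(1.28)²/(0.62−0.57)² = 161.0.
At s = 161.0: P(θ<0.62) ≈ 0.901. Adjusting to match 0.9 gives s ≈ 159.46.
So α = 0.57·159.46 ≈ 90.89, β = 0.43·159.46 ≈ 68.57.

α ≈ 90.89, β ≈ 68.57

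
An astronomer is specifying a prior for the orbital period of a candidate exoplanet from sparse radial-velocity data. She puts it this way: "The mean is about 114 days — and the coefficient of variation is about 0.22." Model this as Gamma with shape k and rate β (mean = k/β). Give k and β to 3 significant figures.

For Gamma(k, rate β): mean = k/β, variance = k/β², so CV = 1/√k.
CV = 0.22, hence k = 1/CV² = 20.7.
Then β = k/mean = 20.7/114 = 0.181.

k ≈ 20.7, β ≈ 0.181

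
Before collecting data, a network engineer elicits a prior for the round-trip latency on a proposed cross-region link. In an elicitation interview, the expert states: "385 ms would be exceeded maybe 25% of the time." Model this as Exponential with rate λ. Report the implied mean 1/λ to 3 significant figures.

mean ≈ 278 ms

P(T > 385.0) = e^(−λ·385.0) = 0.25, so λ = −ln(0.25)/385.0 = 0.0036.
Mean = 1/λ = 278 ms.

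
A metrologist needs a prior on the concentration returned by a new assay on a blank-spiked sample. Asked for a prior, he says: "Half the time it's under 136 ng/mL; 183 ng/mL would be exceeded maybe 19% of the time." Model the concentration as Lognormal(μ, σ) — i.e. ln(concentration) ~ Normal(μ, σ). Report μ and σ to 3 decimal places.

μ ≈ 4.913, σ ≈ 0.338

If T ~ Lognormal(μ,σ) then ln T ~ Normal(μ,σ), so the p-quantile of ln T is μ + z_p·σ.
ln(136) = 4.913 and ln(183) = 5.209; z_{0.5} = 0, z_{0.81} = 0.8779.
σ = (5.209 − 4.913)/(0.8779 − (0)) = 0.338.
μ = 4.913 − (0)·0.338 = 4.913.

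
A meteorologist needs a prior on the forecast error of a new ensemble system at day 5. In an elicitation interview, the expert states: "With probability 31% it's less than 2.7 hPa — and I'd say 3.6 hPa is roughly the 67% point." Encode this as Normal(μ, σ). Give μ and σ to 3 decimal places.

μ = 3.177, σ = 0.962

The p-quantile of Normal(μ,σ) is μ + z_p·σ, with z_{0.31} = -0.4959 and z_{0.67} = 0.4399.
Eliminate σ: μ = (z₂·x₁ − z₁·x₂)/(z₂ − z₁) = (0.4399·2.7 − (-0.4959)·3.6)/0.9358 = 3.177.
Then σ = (x₂ − x₁)/(z₂ − z₁) = (3.6 − 2.7)/0.9358 = 0.962.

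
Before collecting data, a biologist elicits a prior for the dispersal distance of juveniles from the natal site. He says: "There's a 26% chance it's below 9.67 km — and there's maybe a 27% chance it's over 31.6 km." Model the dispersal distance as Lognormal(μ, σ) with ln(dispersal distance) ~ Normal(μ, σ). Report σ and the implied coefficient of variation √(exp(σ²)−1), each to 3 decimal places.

If T ~ Lognormal(μ,σ) then ln T ~ Normal(μ,σ), so the p-quantile of ln T is μ + z_p·σ.
ln(9.67) = 2.269 and ln(31.6) = 3.453; z_{0.26} = -0.6433, z_{0.73} = 0.6128.
σ = (3.453 − 2.269)/(0.6128 − (-0.6433)) = 0.943.
μ = 2.269 − (-0.6433)·0.943 = 2.875.
CV = √(exp(σ²)−1) = √(exp(0.8886)−1) = 1.197.

σ ≈ 0.943, CV ≈ 1.197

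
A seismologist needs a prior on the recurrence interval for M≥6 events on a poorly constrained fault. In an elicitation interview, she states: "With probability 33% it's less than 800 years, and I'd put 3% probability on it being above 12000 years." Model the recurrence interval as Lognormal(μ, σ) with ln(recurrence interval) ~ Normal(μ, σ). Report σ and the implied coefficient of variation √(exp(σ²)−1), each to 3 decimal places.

If T ~ Lognormal(μ,σ) then ln T ~ Normal(μ,σ), so the p-quantile of ln T is μ + z_p·σ.
ln(800) = 6.685 and ln(12000) = 9.393; z_{0.33} = -0.4399, z_{0.97} = 1.881.
σ = (9.393 − 6.685)/(1.881 − (-0.4399)) = 1.167.
μ = 6.685 − (-0.4399)·1.167 = 7.198.
CV = √(exp(σ²)−1) = √(exp(1.3617)−1) = 1.704.

σ ≈ 1.167, CV ≈ 1.704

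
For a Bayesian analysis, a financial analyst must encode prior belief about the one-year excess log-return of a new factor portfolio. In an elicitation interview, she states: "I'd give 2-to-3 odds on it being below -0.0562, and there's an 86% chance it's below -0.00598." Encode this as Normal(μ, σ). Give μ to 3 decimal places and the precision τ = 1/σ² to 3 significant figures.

For Normal(μ,σ), the p-quantile is μ + z_p·σ. Here z_{0.4} = -0.2533, z_{0.86} = 1.08.
So -0.0562 = μ − 0.2533σ and -0.00598 = μ + 1.08σ.
Subtracting: σ = (-0.00598 − -0.0562)/(1.08 − (-0.2533)) = 0.038.
Then μ = -0.0562 − (-0.2533)·0.038 = -0.047.
Precision τ = 1/σ² = 1/0.03766² = 705.

μ = -0.047, τ = 705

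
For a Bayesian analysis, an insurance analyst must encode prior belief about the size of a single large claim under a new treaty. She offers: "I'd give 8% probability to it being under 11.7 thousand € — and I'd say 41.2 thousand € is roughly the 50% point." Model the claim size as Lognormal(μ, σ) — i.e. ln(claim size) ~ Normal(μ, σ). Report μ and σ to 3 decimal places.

If T ~ Lognormal(μ,σ) then ln T ~ Normal(μ,σ), so the p-quantile of ln T is μ + z_p·σ.
ln(11.7) = 2.46 and ln(41.2) = 3.718; z_{0.08} = -1.405, z_{0.5} = 0.
σ = (3.718 − 2.46)/(0 − (-1.405)) = 0.896.
μ = 2.46 − (-1.405)·0.896 = 3.718.

μ ≈ 3.718, σ ≈ 0.896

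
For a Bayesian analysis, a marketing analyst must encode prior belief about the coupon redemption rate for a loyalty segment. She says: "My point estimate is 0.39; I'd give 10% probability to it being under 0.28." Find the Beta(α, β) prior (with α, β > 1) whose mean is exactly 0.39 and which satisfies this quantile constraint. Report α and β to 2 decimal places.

With mean 0.39 fixed, write α = 0.39s, β = 0.61s where s = α+β.
Need P(θ < 0.28) = 0.1 under Beta(0.39s, 0.61s). Normal approximation: (q−m)/√(m(1−m)/s) ≈ z_{0.1} = -1.28, so s ≈ 0.39·0.61·(-1.28)²/(0.28−0.39)² = 32.3.
At s = 32.3: P(θ<0.28) ≈ 0.095. Adjusting to match 0.1 gives s ≈ 30.98.
So α = 0.39·30.98 ≈ 12.08, β = 0.61·30.98 ≈ 18.90.

α ≈ 12.08, β ≈ 18.90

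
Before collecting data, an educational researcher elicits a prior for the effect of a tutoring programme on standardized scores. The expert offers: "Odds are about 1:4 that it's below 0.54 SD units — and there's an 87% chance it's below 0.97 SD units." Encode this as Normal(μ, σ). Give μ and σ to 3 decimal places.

For Normal(μ,σ), the p-quantile is μ + z_p·σ. Here z_{0.2} = -0.8416, z_{0.87} = 1.126.
So 0.54 = μ − 0.8416σ and 0.97 = μ + 1.126σ.
Subtracting: σ = (0.97 − 0.54)/(1.126 − (-0.8416)) = 0.218.
Then μ = 0.54 − (-0.8416)·0.218 = 0.724.

μ = 0.724, σ = 0.218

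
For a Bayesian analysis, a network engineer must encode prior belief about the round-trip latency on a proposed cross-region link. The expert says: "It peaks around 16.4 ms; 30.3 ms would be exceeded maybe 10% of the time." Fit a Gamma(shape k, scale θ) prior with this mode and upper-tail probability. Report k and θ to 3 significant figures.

Gamma(k,θ) with k>1 has mode (k−1)θ, so θ = 16.4/(k−1).
Need P(X < 30.3) = 0.9 with θ tied to k this way. Start at k = 2, θ = 16.4: P(X<30.3) ≈ 0.551.
Too low — raise k to concentrate. Iterating converges to k ≈ 6.06.
Then θ = 16.4/(6.06−1) ≈ 3.24.

k ≈ 6.06, θ ≈ 3.24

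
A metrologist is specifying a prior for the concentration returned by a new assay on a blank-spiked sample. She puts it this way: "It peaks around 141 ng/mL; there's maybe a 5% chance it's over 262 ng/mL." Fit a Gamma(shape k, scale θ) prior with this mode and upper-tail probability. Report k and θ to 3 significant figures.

Gamma(k,θ) with k>1 has mode (k−1)θ, so θ = 141/(k−1).
Need P(X < 262) = 0.95 with θ tied to k this way. Start at k = 2, θ = 141: P(X<262) ≈ 0.554.
Too low — raise k to concentrate. Iterating converges to k ≈ 8.25.
Then θ = 141/(8.25−1) ≈ 19.4.

k ≈ 8.25, θ ≈ 19.4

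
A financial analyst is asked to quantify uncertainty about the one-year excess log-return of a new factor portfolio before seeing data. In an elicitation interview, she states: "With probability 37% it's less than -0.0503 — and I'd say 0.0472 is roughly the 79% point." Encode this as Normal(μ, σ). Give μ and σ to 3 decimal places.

μ = -0.022, σ = 0.086

For Normal(μ,σ), the p-quantile is μ + z_p·σ. Here z_{0.37} = -0.3319, z_{0.79} = 0.8064.
So -0.0503 = μ − 0.3319σ and 0.0472 = μ + 0.8064σ.
Subtracting: σ = (0.0472 − -0.0503)/(0.8064 − (-0.3319)) = 0.086.
Then μ = -0.0503 − (-0.3319)·0.086 = -0.022.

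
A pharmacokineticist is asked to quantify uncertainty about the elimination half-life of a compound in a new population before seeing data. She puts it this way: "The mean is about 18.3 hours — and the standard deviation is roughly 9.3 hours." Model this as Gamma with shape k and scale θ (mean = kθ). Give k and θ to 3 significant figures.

k ≈ 3.87, θ ≈ 4.73

For Gamma(k, scale θ): mean = kθ, variance = kθ², so CV = 1/√k.
CV = SD/mean = 9.3/18.3 = 0.5082, hence k = 1/CV² = 3.87.
Then θ = mean/k = 18.3/3.87 = 4.73.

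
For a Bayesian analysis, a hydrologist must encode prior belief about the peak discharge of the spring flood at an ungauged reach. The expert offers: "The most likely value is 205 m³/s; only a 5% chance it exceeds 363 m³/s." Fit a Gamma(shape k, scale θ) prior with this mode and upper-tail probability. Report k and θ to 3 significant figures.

Gamma(k,θ) with k>1 has mode (k−1)θ, so θ = 205/(k−1).
Need P(X < 363) = 0.95 with θ tied to k this way. Start at k = 2, θ = 205: P(X<363) ≈ 0.528.
Too low — raise k to concentrate. Iterating converges to k ≈ 9.54.
Then θ = 205/(9.54−1) ≈ 24.

k ≈ 9.54, θ ≈ 24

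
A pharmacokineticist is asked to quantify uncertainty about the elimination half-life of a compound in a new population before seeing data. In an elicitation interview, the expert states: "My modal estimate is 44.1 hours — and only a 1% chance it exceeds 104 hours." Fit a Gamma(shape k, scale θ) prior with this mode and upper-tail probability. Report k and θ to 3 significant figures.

Gamma(k,θ) with k>1 has mode (k−1)θ, so θ = 44.1/(k−1).
Need P(X < 104) = 0.99 with θ tied to k this way. Start at k = 2, θ = 44.1: P(X<104) ≈ 0.682.
Too low — raise k to concentrate. Iterating converges to k ≈ 7.46.
Then θ = 44.1/(7.46−1) ≈ 6.83.

k ≈ 7.46, θ ≈ 6.83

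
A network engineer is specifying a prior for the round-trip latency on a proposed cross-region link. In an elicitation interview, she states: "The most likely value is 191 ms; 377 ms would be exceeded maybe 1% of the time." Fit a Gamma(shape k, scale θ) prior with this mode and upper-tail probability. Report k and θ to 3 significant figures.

k ≈ 11.6, θ ≈ 17.9

Gamma(k,θ) with k>1 has mode (k−1)θ, so θ = 191/(k−1).
Need P(X < 377) = 0.99 with θ tied to k this way. Start at k = 2, θ = 191: P(X<377) ≈ 0.587.
Too low — raise k to concentrate. Iterating converges to k ≈ 11.6.
Then θ = 191/(11.6−1) ≈ 17.9.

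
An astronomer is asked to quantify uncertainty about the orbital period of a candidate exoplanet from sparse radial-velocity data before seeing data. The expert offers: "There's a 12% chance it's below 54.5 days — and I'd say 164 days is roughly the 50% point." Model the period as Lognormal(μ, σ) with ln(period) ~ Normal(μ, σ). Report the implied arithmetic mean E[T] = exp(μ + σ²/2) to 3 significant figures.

E[T] ≈ 255 days

If T ~ Lognormal(μ,σ) then ln T ~ Normal(μ,σ), so the p-quantile of ln T is μ + z_p·σ.
ln(54.5) = 3.998 and ln(164) = 5.1; z_{0.12} = -1.175, z_{0.5} = 0.
σ = (5.1 − 3.998)/(0 − (-1.175)) = 0.938.
μ = 3.998 − (-1.175)·0.938 = 5.100.
E[T] = exp(μ + σ²/2) = exp(5.100 + 0.4395) = 255 days.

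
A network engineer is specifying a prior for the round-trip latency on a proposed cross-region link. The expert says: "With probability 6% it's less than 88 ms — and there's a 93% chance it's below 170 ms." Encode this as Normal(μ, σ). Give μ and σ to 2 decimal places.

μ = 130.07, σ = 27.06

The p-quantile of Normal(μ,σ) is μ + z_p·σ, with z_{0.06} = -1.555 and z_{0.93} = 1.476.
Eliminate σ: μ = (z₂·x₁ − z₁·x₂)/(z₂ − z₁) = (1.476·88 − (-1.555)·170)/3.031 = 130.07.
Then σ = (x₂ − x₁)/(z₂ − z₁) = (170 − 88)/3.031 = 27.06.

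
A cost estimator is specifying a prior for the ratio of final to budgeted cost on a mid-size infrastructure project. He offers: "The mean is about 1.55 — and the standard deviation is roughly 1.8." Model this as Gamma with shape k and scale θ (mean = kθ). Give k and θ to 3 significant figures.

k ≈ 0.742, θ ≈ 2.09

For Gamma(k, scale θ): mean = kθ, variance = kθ², so CV = 1/√k.
CV = SD/mean = 1.8/1.55 = 1.161, hence k = 1/CV² = 0.742.
Then θ = mean/k = 1.55/0.742 = 2.09.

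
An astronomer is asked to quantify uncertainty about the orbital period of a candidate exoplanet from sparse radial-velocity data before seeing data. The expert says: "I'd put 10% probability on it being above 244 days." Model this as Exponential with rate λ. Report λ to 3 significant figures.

P(T > 244.0) = e^(−λ·244.0) = 0.1, so λ = −ln(0.1)/244.0 = 0.00944.

λ ≈ 0.00944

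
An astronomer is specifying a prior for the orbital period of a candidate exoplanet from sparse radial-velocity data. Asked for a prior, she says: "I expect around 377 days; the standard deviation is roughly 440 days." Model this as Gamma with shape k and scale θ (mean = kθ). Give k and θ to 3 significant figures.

k ≈ 0.734, θ ≈ 514

For Gamma(k, scale θ): mean = kθ, variance = kθ², so CV = 1/√k.
CV = SD/mean = 440/377 = 1.167, hence k = 1/CV² = 0.734.
Then θ = mean/k = 377/0.734 = 514.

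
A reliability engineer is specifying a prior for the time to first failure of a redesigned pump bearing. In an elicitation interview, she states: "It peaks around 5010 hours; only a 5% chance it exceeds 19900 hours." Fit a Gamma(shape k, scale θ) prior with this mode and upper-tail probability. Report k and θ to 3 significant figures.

k ≈ 2.32, θ ≈ 3780

Gamma(k,θ) with k>1 has mode (k−1)θ, so θ = 5010/(k−1).
Need P(X < 19900) = 0.95 with θ tied to k this way. Start at k = 2, θ = 5010: P(X<19900) ≈ 0.906.
Too low — raise k to concentrate. Iterating converges to k ≈ 2.32.
Then θ = 5010/(2.32−1) ≈ 3780.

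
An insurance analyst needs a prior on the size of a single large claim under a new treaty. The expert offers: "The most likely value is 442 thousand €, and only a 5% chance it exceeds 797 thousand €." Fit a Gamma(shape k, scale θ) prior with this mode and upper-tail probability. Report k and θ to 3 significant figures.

k ≈ 9.02, θ ≈ 55.1

Gamma(k,θ) with k>1 has mode (k−1)θ, so θ = 442/(k−1).
Need P(X < 797) = 0.95 with θ tied to k this way. Start at k = 2, θ = 442: P(X<797) ≈ 0.538.
Too low — raise k to concentrate. Iterating converges to k ≈ 9.02.
Then θ = 442/(9.02−1) ≈ 55.1.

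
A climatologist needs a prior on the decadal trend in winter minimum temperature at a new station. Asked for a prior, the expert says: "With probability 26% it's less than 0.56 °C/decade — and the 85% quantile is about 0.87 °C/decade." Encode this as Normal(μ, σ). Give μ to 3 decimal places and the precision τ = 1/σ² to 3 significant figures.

The p-quantile of Normal(μ,σ) is μ + z_p·σ, with z_{0.26} = -0.6433 and z_{0.85} = 1.036.
Eliminate σ: μ = (z₂·x₁ − z₁·x₂)/(z₂ − z₁) = (1.036·0.56 − (-0.6433)·0.87)/1.68 = 0.679.
Then σ = (x₂ − x₁)/(z₂ − z₁) = (0.87 − 0.56)/1.68 = 0.185.
Precision τ = 1/σ² = 1/0.1845² = 29.4.

μ = 0.679, τ = 29.4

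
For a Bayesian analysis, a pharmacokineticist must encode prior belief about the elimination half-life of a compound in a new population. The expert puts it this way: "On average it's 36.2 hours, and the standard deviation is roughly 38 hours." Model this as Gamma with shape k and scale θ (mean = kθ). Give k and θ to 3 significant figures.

k ≈ 0.908, θ ≈ 39.9

For Gamma(k, scale θ): mean = kθ, variance = kθ², so CV = 1/√k.
CV = SD/mean = 38/36.2 = 1.05, hence k = 1/CV² = 0.908.
Then θ = mean/k = 36.2/0.908 = 39.9.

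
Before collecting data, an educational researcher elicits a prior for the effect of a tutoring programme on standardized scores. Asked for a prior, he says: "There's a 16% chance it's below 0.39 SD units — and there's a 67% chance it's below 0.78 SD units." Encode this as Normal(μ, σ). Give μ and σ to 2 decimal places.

For Normal(μ,σ), the p-quantile is μ + z_p·σ. Here z_{0.16} = -0.9945, z_{0.67} = 0.4399.
So 0.39 = μ − 0.9945σ and 0.78 = μ + 0.4399σ.
Subtracting: σ = (0.78 − 0.39)/(0.4399 − (-0.9945)) = 0.27.
Then μ = 0.39 − (-0.9945)·0.27 = 0.66.

μ = 0.66, σ = 0.27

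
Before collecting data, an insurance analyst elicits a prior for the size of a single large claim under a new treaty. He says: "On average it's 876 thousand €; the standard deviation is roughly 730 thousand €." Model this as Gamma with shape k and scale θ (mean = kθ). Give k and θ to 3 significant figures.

k ≈ 1.44, θ ≈ 608

For Gamma(k, scale θ): mean = kθ, variance = kθ², so CV = 1/√k.
CV = SD/mean = 730/876 = 0.8333, hence k = 1/CV² = 1.44.
Then θ = mean/k = 876/1.44 = 608.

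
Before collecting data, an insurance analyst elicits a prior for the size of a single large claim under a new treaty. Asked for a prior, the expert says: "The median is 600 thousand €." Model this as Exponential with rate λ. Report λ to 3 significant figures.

Exponential median = ln 2 / λ, so λ = ln 2 / 600.0 = 0.00116.

λ ≈ 0.00116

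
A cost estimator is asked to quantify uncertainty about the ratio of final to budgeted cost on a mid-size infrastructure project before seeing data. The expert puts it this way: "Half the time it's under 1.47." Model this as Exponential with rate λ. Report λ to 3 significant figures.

Exponential median = ln 2 / λ, so λ = ln 2 / 1.47 = 0.472.

λ ≈ 0.472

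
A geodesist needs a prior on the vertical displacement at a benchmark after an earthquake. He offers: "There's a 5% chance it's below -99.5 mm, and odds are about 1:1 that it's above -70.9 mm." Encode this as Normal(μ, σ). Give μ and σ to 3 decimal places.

μ = -70.900, σ = 17.388

The p-quantile of Normal(μ,σ) is μ + z_p·σ, with z_{0.05} = -1.645 and z_{0.5} = 0.
Eliminate σ: μ = (z₂·x₁ − z₁·x₂)/(z₂ − z₁) = (0·-99.5 − (-1.645)·-70.9)/1.645 = -70.900.
Then σ = (x₂ − x₁)/(z₂ − z₁) = (-70.9 − -99.5)/1.645 = 17.388.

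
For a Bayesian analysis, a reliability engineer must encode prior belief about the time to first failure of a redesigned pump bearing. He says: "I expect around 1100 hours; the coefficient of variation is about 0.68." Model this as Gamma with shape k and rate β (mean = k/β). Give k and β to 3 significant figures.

k ≈ 2.16, β ≈ 0.00197

For Gamma(k, rate β): mean = k/β, variance = k/β², so CV = 1/√k.
CV = 0.68, hence k = 1/CV² = 2.16.
Then β = k/mean = 2.16/1100 = 0.00197.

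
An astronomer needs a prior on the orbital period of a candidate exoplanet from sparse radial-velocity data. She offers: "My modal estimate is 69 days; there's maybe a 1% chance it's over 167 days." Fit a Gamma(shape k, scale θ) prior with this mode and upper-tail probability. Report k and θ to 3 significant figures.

Gamma(k,θ) with k>1 has mode (k−1)θ, so θ = 69/(k−1).
Need P(X < 167) = 0.99 with θ tied to k this way. Start at k = 2, θ = 69: P(X<167) ≈ 0.696.
Too low — raise k to concentrate. Iterating converges to k ≈ 7.05.
Then θ = 69/(7.05−1) ≈ 11.4.

k ≈ 7.05, θ ≈ 11.4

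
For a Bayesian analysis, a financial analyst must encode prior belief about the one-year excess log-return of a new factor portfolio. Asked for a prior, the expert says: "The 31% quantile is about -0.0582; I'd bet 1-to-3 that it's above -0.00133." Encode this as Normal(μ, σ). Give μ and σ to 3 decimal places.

μ = -0.034, σ = 0.049

For Normal(μ,σ), the p-quantile is μ + z_p·σ. Here z_{0.31} = -0.4959, z_{0.75} = 0.6745.
So -0.0582 = μ − 0.4959σ and -0.00133 = μ + 0.6745σ.
Subtracting: σ = (-0.00133 − -0.0582)/(0.6745 − (-0.4959)) = 0.049.
Then μ = -0.0582 − (-0.4959)·0.049 = -0.034.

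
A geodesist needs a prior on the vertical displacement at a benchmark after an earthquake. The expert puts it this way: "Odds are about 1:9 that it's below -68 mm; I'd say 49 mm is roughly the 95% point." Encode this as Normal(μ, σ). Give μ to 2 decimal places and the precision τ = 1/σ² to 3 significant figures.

The p-quantile of Normal(μ,σ) is μ + z_p·σ, with z_{0.1} = -1.282 and z_{0.95} = 1.645.
Eliminate σ: μ = (z₂·x₁ − z₁·x₂)/(z₂ − z₁) = (1.645·-68 − (-1.282)·49)/2.926 = -16.76.
Then σ = (x₂ − x₁)/(z₂ − z₁) = (49 − -68)/2.926 = 39.98.
Precision τ = 1/σ² = 1/39.98² = 0.000626.

μ = -16.76, τ = 0.000626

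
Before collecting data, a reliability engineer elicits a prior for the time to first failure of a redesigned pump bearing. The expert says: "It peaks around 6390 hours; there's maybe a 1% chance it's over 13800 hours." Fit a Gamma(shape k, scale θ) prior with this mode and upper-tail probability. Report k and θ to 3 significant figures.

Gamma(k,θ) with k>1 has mode (k−1)θ, so θ = 6390/(k−1).
Need P(X < 13800) = 0.99 with θ tied to k this way. Start at k = 2, θ = 6390: P(X<13800) ≈ 0.635.
Too low — raise k to concentrate. Iterating converges to k ≈ 9.16.
Then θ = 6390/(9.16−1) ≈ 783.

k ≈ 9.16, θ ≈ 783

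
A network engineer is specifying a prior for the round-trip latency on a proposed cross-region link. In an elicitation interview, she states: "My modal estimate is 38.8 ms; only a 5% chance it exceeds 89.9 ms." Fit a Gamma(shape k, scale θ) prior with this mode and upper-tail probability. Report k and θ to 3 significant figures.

Gamma(k,θ) with k>1 has mode (k−1)θ, so θ = 38.8/(k−1).
Need P(X < 89.9) = 0.95 with θ tied to k this way. Start at k = 2, θ = 38.8: P(X<89.9) ≈ 0.673.
Too low — raise k to concentrate. Iterating converges to k ≈ 4.88.
Then θ = 38.8/(4.88−1) ≈ 10.

k ≈ 4.88, θ ≈ 10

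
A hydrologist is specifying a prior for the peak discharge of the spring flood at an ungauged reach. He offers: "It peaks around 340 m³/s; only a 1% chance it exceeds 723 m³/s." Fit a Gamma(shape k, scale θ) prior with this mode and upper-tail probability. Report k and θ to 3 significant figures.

Gamma(k,θ) with k>1 has mode (k−1)θ, so θ = 340/(k−1).
Need P(X < 723) = 0.99 with θ tied to k this way. Start at k = 2, θ = 340: P(X<723) ≈ 0.627.
Too low — raise k to concentrate. Iterating converges to k ≈ 9.53.
Then θ = 340/(9.53−1) ≈ 39.9.

k ≈ 9.53, θ ≈ 39.9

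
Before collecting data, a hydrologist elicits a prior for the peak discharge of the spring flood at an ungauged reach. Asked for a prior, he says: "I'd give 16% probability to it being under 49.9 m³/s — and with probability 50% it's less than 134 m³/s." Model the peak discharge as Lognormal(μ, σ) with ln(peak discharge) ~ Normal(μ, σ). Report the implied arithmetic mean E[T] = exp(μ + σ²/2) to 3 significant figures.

If T ~ Lognormal(μ,σ) then ln T ~ Normal(μ,σ), so the p-quantile of ln T is μ + z_p·σ.
ln(49.9) = 3.91 and ln(134) = 4.898; z_{0.16} = -0.9945, z_{0.5} = 0.
σ = (4.898 − 3.91)/(0 − (-0.9945)) = 0.993.
μ = 3.91 − (-0.9945)·0.993 = 4.898.
E[T] = exp(μ + σ²/2) = exp(4.898 + 0.4933) = 219 m³/s.

E[T] ≈ 219 m³/s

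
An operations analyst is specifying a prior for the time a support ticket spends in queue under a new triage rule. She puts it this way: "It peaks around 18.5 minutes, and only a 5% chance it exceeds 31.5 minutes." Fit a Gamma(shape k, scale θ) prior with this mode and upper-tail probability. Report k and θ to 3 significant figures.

k ≈ 10.9, θ ≈ 1.88

Gamma(k,θ) with k>1 has mode (k−1)θ, so θ = 18.5/(k−1).
Need P(X < 31.5) = 0.95 with θ tied to k this way. Start at k = 2, θ = 18.5: P(X<31.5) ≈ 0.508.
Too low — raise k to concentrate. Iterating converges to k ≈ 10.9.
Then θ = 18.5/(10.9−1) ≈ 1.88.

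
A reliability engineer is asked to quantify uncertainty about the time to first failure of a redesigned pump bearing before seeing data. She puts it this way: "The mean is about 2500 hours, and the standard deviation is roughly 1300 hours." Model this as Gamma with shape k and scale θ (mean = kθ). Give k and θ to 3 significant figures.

For Gamma(k, scale θ): mean = kθ, variance = kθ², so CV = 1/√k.
CV = SD/mean = 1300/2500 = 0.52, hence k = 1/CV² = 3.7.
Then θ = mean/k = 2500/3.7 = 676.

k ≈ 3.7, θ ≈ 676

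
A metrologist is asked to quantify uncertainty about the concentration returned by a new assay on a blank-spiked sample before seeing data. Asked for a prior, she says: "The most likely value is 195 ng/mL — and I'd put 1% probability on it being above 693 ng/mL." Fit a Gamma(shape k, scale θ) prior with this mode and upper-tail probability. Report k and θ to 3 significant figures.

k ≈ 3.68, θ ≈ 72.7

Gamma(k,θ) with k>1 has mode (k−1)θ, so θ = 195/(k−1).
Need P(X < 693) = 0.99 with θ tied to k this way. Start at k = 2, θ = 195: P(X<693) ≈ 0.870.
Too low — raise k to concentrate. Iterating converges to k ≈ 3.68.
Then θ = 195/(3.68−1) ≈ 72.7.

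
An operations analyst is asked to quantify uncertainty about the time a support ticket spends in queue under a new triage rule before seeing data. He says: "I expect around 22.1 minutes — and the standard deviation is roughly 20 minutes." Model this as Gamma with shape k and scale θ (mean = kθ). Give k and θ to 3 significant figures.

For Gamma(k, scale θ): mean = kθ, variance = kθ², so CV = 1/√k.
CV = SD/mean = 20/22.1 = 0.905, hence k = 1/CV² = 1.22.
Then θ = mean/k = 22.1/1.22 = 18.1.

k ≈ 1.22, θ ≈ 18.1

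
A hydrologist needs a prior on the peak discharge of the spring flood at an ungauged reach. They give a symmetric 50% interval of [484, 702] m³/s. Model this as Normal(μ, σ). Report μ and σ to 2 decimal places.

μ = 593.00, σ = 161.60

A symmetric 50% interval runs μ ± z·σ with z = 0.6745.
Half-width = 109, so σ = 109/0.6745 = 161.60.
μ is the interval midpoint, 593.00.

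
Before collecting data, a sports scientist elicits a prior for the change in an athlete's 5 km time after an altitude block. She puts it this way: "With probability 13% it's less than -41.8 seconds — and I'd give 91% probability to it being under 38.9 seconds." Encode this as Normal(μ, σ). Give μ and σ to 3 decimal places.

The p-quantile of Normal(μ,σ) is μ + z_p·σ, with z_{0.13} = -1.126 and z_{0.91} = 1.341.
Eliminate σ: μ = (z₂·x₁ − z₁·x₂)/(z₂ − z₁) = (1.341·-41.8 − (-1.126)·38.9)/2.467 = -4.956.
Then σ = (x₂ − x₁)/(z₂ − z₁) = (38.9 − -41.8)/2.467 = 32.710.

μ = -4.956, σ = 32.710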